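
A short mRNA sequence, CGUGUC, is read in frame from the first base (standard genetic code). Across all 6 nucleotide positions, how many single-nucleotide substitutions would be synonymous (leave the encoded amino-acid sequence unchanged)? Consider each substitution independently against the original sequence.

6

Codon 1 (CGU, Arg): 3 synonymous substitutions.
Codon 2 (GUC, Val): 3 synonymous substitutions.
Total: 3 + 3 = 6.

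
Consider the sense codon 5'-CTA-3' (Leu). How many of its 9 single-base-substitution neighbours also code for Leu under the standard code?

Position 1: TTA → 1 synonymous.
Position 2: none → 0 synonymous.
Position 3: CTT, CTC, CTG → 3 synonymous.
Total: 1 + 0 + 3 = 4.

4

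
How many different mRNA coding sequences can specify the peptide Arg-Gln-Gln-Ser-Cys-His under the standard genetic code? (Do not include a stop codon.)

576

Arg: 6 codons.
Gln: 2 codons.
Gln: 2 codons.
Ser: 6 codons.
Cys: 2 codons.
His: 2 codons.
6 × 2 × 2 × 6 × 2 × 2 = 576.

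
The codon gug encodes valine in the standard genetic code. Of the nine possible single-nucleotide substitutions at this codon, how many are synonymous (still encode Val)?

Position 1: none → 0 synonymous.
Position 2: none → 0 synonymous.
Position 3: GUU, GUC, GUA → 3 synonymous.
Total: 0 + 0 + 3 = 3.

3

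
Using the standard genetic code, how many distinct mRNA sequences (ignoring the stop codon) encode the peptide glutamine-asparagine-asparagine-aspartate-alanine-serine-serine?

2304

Gln: 2 codons.
Asn: 2 codons.
Asn: 2 codons.
Asp: 2 codons.
Ala: 4 codons.
Ser: 6 codons.
Ser: 6 codons.
2 × 2 × 2 × 2 × 4 × 6 × 6 = 2304.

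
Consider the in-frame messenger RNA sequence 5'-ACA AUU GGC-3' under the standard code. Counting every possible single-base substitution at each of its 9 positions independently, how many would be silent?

8

Codon 1 (ACA, Thr): 3 synonymous substitutions.
Codon 2 (AUU, Ile): 2 synonymous substitutions.
Codon 3 (GGC, Gly): 3 synonymous substitutions.
Total: 3 + 2 + 3 = 8.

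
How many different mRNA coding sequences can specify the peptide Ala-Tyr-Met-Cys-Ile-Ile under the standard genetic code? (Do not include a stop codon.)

144

Ala: 4 codons.
Tyr: 2 codons.
Met: 1 codon.
Cys: 2 codons.
Ile: 3 codons.
Ile: 3 codons.
4 × 2 × 1 × 2 × 3 × 3 = 144.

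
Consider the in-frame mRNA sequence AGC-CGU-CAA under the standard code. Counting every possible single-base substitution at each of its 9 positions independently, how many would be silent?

5

Codon 1 (AGC, Ser): 1 synonymous substitution.
Codon 2 (CGU, Arg): 3 synonymous substitutions.
Codon 3 (CAA, Gln): 1 synonymous substitution.
Total: 1 + 3 + 1 = 5.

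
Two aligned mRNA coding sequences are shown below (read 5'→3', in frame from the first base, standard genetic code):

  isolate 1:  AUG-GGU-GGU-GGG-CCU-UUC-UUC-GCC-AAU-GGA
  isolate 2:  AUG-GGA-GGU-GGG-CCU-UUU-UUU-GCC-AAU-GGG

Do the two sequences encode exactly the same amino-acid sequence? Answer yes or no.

Codon 1: AUG Met / AUG Met — identical.
Codon 2: GGU Gly / GGA Gly — synonymous.
Codon 3: GGU Gly / GGU Gly — identical.
Codon 4: GGG Gly / GGG Gly — identical.
Codon 5: CCU Pro / CCU Pro — identical.
Codon 6: UUC Phe / UUU Phe — synonymous.
Codon 7: UUC Phe / UUU Phe — synonymous.
Codon 8: GCC Ala / GCC Ala — identical.
Codon 9: AAU Asn / AAU Asn — identical.
Codon 10: GGA Gly / GGG Gly — synonymous.
Nonsynonymous differences: 0 → same protein.

yes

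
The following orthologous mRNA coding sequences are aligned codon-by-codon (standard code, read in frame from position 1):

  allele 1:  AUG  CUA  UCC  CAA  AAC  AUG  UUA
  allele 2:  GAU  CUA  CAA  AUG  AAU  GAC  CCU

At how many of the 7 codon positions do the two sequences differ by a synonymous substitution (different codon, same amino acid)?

Codon 1: AUG Met / GAU Asp — nonsynonymous.
Codon 2: CUA Leu / CUA Leu — identical.
Codon 3: UCC Ser / CAA Gln — nonsynonymous.
Codon 4: CAA Gln / AUG Met — nonsynonymous.
Codon 5: AAC Asn / AAU Asn — synonymous.
Codon 6: AUG Met / GAC Asp — nonsynonymous.
Codon 7: UUA Leu / CCU Pro — nonsynonymous.
Synonymous differences: 1.

1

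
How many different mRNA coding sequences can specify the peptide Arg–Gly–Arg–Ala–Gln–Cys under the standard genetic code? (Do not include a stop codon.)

Arg: 6 codons.
Gly: 4 codons.
Arg: 6 codons.
Ala: 4 codons.
Gln: 2 codons.
Cys: 2 codons.
6 × 4 × 6 × 4 × 2 × 2 = 2304.

2304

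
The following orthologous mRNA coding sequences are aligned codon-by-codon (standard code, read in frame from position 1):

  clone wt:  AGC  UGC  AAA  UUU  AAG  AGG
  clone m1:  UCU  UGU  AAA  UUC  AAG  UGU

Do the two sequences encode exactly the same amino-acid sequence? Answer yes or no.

no

Codon 1: AGC Ser / UCU Ser — synonymous.
Codon 2: UGC Cys / UGU Cys — synonymous.
Codon 3: AAA Lys / AAA Lys — identical.
Codon 4: UUU Phe / UUC Phe — synonymous.
Codon 5: AAG Lys / AAG Lys — identical.
Codon 6: AGG Arg / UGU Cys — nonsynonymous.
Nonsynonymous differences: 1 → different protein.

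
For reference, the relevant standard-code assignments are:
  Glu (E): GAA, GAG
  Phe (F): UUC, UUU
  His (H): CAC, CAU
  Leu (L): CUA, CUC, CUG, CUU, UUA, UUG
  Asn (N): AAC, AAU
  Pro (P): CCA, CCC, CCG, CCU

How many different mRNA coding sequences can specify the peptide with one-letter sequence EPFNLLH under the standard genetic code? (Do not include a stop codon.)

2304

Glu: 2 codons.
Pro: 4 codons.
Phe: 2 codons.
Asn: 2 codons.
Leu: 6 codons.
Leu: 6 codons.
His: 2 codons.
2 × 4 × 2 × 2 × 6 × 6 × 2 = 2304.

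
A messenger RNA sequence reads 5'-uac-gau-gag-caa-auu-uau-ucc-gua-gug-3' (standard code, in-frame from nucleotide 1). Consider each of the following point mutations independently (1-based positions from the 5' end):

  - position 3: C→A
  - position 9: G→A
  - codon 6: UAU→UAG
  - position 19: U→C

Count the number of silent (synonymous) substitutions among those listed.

1

Codon 1: UAC (Tyr) → UAA (Stop) — nonsense.
Codon 3: GAG (Glu) → GAA (Glu) — synonymous.
Codon 6: UAU (Tyr) → UAG (Stop) — nonsense.
Codon 7: UCC (Ser) → CCC (Pro) — missense.
Synonymous: 1 of 4.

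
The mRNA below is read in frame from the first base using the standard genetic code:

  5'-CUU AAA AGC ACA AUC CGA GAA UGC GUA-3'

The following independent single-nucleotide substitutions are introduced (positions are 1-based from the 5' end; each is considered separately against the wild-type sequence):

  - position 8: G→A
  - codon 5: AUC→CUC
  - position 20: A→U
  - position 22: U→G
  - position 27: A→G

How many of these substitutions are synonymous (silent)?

Codon 3: AGC (Ser) → AAC (Asn) — missense.
Codon 5: AUC (Ile) → CUC (Leu) — missense.
Codon 7: GAA (Glu) → GUA (Val) — missense.
Codon 8: UGC (Cys) → GGC (Gly) — missense.
Codon 9: GUA (Val) → GUG (Val) — synonymous.
Synonymous: 1 of 5.

1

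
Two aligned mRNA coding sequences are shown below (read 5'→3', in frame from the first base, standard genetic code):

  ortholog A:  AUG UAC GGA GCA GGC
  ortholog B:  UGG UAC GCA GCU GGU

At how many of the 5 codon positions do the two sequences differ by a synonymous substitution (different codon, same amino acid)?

Codon 1: AUG Met / UGG Trp — nonsynonymous.
Codon 2: UAC Tyr / UAC Tyr — identical.
Codon 3: GGA Gly / GCA Ala — nonsynonymous.
Codon 4: GCA Ala / GCU Ala — synonymous.
Codon 5: GGC Gly / GGU Gly — synonymous.
Synonymous differences: 2.

2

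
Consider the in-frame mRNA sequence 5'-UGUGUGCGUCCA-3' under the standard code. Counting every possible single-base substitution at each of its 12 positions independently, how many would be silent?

10

Codon 1 (UGU, Cys): 1 synonymous substitution.
Codon 2 (GUG, Val): 3 synonymous substitutions.
Codon 3 (CGU, Arg): 3 synonymous substitutions.
Codon 4 (CCA, Pro): 3 synonymous substitutions.
Total: 1 + 3 + 3 + 3 = 10.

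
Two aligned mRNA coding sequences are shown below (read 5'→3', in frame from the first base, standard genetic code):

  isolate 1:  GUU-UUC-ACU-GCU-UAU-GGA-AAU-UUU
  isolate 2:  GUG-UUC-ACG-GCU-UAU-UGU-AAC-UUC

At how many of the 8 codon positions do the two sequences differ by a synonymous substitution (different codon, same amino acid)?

Codon 1: GUU Val / GUG Val — synonymous.
Codon 2: UUC Phe / UUC Phe — identical.
Codon 3: ACU Thr / ACG Thr — synonymous.
Codon 4: GCU Ala / GCU Ala — identical.
Codon 5: UAU Tyr / UAU Tyr — identical.
Codon 6: GGA Gly / UGU Cys — nonsynonymous.
Codon 7: AAU Asn / AAC Asn — synonymous.
Codon 8: UUU Phe / UUC Phe — synonymous.
Synonymous differences: 4.

4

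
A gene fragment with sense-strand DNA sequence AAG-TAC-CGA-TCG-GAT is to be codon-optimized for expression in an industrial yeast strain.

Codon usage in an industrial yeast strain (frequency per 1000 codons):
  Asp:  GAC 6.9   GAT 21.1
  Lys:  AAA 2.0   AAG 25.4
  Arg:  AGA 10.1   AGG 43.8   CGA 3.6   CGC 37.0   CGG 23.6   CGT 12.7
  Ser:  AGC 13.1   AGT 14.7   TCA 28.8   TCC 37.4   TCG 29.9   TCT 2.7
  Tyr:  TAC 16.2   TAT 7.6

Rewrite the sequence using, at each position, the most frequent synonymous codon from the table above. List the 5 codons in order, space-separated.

Codon 1 (Lys): best is AAG at 25.4.
Codon 2 (Tyr): best is TAC at 16.2.
Codon 3 (Arg): best is AGG at 43.8.
Codon 4 (Ser): best is TCC at 37.4.
Codon 5 (Asp): best is GAT at 21.1.

AAG TAC AGG TCC GAT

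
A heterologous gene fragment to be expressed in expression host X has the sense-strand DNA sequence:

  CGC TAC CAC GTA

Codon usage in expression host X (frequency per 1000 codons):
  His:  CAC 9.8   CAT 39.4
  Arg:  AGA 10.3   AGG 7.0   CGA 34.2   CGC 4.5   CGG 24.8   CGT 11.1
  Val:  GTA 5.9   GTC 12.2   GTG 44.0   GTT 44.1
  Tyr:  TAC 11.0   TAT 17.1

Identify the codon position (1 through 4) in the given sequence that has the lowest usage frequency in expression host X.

Codon 1 CGC (Arg): 4.5 per 1000.
Codon 2 TAC (Tyr): 11.0 per 1000.
Codon 3 CAC (His): 9.8 per 1000.
Codon 4 GTA (Val): 5.9 per 1000.
Lowest frequency is 4.5 at codon 1.

1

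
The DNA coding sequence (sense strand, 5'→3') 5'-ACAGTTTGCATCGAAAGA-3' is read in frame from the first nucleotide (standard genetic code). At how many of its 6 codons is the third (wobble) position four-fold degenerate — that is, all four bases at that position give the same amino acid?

2

Codon 1 ACA (Thr): third position 4-fold.
Codon 2 GTT (Val): third position 4-fold.
Codon 3 TGC (Cys): third position 2-fold.
Codon 4 ATC (Ile): third position 3-fold.
Codon 5 GAA (Glu): third position 2-fold.
Codon 6 AGA (Arg): third position 2-fold.
Four-fold degenerate third positions: 2.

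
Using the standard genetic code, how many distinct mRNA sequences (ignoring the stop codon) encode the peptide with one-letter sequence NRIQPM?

Asn: 2 codons.
Arg: 6 codons.
Ile: 3 codons.
Gln: 2 codons.
Pro: 4 codons.
Met: 1 codon.
2 × 6 × 3 × 2 × 4 × 1 = 288.

288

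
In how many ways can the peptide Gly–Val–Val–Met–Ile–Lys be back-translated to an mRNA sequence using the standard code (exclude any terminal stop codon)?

384

Gly: 4 codons.
Val: 4 codons.
Val: 4 codons.
Met: 1 codon.
Ile: 3 codons.
Lys: 2 codons.
4 × 4 × 4 × 1 × 3 × 2 = 384.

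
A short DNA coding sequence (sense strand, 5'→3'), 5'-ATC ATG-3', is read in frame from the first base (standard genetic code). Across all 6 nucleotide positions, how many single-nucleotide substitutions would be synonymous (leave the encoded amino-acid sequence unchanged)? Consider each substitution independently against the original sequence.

2

Codon 1 (ATC, Ile): 2 synonymous substitutions.
Codon 2 (ATG, Met): 0 synonymous substitutions.
Total: 2 + 0 = 2.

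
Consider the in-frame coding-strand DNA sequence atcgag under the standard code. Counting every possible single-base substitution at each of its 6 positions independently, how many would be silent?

Codon 1 (ATC, Ile): 2 synonymous substitutions.
Codon 2 (GAG, Glu): 1 synonymous substitution.
Total: 2 + 1 = 3.

3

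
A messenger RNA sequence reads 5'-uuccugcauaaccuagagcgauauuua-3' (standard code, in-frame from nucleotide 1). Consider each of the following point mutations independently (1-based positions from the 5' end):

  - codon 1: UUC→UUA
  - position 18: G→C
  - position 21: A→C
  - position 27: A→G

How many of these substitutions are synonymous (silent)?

Codon 1: UUC (Phe) → UUA (Leu) — missense.
Codon 6: GAG (Glu) → GAC (Asp) — missense.
Codon 7: CGA (Arg) → CGC (Arg) — synonymous.
Codon 9: UUA (Leu) → UUG (Leu) — synonymous.
Synonymous: 2 of 4.

2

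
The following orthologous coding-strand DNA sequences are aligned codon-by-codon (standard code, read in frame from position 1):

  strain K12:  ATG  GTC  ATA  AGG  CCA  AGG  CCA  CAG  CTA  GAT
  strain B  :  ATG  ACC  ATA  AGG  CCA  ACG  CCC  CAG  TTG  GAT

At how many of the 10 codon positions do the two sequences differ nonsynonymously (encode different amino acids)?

Codon 1: ATG Met / ATG Met — identical.
Codon 2: GTC Val / ACC Thr — nonsynonymous.
Codon 3: ATA Ile / ATA Ile — identical.
Codon 4: AGG Arg / AGG Arg — identical.
Codon 5: CCA Pro / CCA Pro — identical.
Codon 6: AGG Arg / ACG Thr — nonsynonymous.
Codon 7: CCA Pro / CCC Pro — synonymous.
Codon 8: CAG Gln / CAG Gln — identical.
Codon 9: CTA Leu / TTG Leu — synonymous.
Codon 10: GAT Asp / GAT Asp — identical.
Nonsynonymous differences: 2.

2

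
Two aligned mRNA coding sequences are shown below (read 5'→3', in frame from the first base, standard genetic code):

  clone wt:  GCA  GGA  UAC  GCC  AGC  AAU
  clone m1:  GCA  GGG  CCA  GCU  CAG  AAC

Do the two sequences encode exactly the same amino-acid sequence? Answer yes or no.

no

Codon 1: GCA Ala / GCA Ala — identical.
Codon 2: GGA Gly / GGG Gly — synonymous.
Codon 3: UAC Tyr / CCA Pro — nonsynonymous.
Codon 4: GCC Ala / GCU Ala — synonymous.
Codon 5: AGC Ser / CAG Gln — nonsynonymous.
Codon 6: AAU Asn / AAC Asn — synonymous.
Nonsynonymous differences: 2 → different protein.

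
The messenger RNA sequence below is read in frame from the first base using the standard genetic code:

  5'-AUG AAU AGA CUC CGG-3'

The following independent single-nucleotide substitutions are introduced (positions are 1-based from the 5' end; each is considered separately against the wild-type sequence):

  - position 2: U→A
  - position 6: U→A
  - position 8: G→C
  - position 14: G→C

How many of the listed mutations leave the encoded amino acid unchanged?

0

Codon 1: AUG (Met) → AAG (Lys) — missense.
Codon 2: AAU (Asn) → AAA (Lys) — missense.
Codon 3: AGA (Arg) → ACA (Thr) — missense.
Codon 5: CGG (Arg) → CCG (Pro) — missense.
Synonymous: 0 of 4.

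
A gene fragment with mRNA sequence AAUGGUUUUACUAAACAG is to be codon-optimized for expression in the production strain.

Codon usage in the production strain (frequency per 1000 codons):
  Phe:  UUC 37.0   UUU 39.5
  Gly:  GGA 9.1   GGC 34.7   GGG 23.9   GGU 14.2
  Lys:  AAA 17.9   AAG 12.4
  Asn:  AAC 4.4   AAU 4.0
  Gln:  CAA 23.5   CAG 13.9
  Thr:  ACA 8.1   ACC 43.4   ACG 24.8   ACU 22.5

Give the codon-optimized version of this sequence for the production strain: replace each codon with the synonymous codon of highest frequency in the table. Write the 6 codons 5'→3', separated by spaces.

Codon 1 (Asn): best is AAC at 4.4.
Codon 2 (Gly): best is GGC at 34.7.
Codon 3 (Phe): best is UUU at 39.5.
Codon 4 (Thr): best is ACC at 43.4.
Codon 5 (Lys): best is AAA at 17.9.
Codon 6 (Gln): best is CAA at 23.5.

AAC GGC UUU ACC AAA CAA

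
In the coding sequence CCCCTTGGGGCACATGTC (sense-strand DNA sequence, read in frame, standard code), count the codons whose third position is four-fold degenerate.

5

Codon 1 CCC (Pro): third position 4-fold.
Codon 2 CTT (Leu): third position 4-fold.
Codon 3 GGG (Gly): third position 4-fold.
Codon 4 GCA (Ala): third position 4-fold.
Codon 5 CAT (His): third position 2-fold.
Codon 6 GTC (Val): third position 4-fold.
Four-fold degenerate third positions: 5.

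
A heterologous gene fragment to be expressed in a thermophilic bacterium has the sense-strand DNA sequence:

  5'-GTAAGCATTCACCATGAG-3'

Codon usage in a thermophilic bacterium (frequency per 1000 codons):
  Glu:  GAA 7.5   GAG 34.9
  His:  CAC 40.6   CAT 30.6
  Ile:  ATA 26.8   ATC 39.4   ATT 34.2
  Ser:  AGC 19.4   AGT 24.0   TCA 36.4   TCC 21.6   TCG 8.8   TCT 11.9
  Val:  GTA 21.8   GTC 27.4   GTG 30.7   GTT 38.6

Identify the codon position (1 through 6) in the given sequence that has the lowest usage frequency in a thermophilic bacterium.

2

Codon 1 GTA (Val): 21.8 per 1000.
Codon 2 AGC (Ser): 19.4 per 1000.
Codon 3 ATT (Ile): 34.2 per 1000.
Codon 4 CAC (His): 40.6 per 1000.
Codon 5 CAT (His): 30.6 per 1000.
Codon 6 GAG (Glu): 34.9 per 1000.
Lowest frequency is 19.4 at codon 2.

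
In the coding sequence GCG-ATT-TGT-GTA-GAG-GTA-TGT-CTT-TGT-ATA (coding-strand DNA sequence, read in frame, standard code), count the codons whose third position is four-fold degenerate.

4

Codon 1 GCG (Ala): third position 4-fold.
Codon 2 ATT (Ile): third position 3-fold.
Codon 3 TGT (Cys): third position 2-fold.
Codon 4 GTA (Val): third position 4-fold.
Codon 5 GAG (Glu): third position 2-fold.
Codon 6 GTA (Val): third position 4-fold.
Codon 7 TGT (Cys): third position 2-fold.
Codon 8 CTT (Leu): third position 4-fold.
Codon 9 TGT (Cys): third position 2-fold.
Codon 10 ATA (Ile): third position 3-fold.
Four-fold degenerate third positions: 4.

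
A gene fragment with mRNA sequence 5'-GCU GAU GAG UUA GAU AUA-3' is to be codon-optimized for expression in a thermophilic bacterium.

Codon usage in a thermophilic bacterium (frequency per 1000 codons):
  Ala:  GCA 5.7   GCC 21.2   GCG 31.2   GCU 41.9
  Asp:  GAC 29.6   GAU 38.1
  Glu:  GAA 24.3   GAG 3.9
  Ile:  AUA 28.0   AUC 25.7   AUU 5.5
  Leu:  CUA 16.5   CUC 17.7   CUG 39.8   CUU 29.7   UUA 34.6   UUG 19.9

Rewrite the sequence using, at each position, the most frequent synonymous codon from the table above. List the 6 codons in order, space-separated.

Codon 1 (Ala): best is GCU at 41.9.
Codon 2 (Asp): best is GAU at 38.1.
Codon 3 (Glu): best is GAA at 24.3.
Codon 4 (Leu): best is CUG at 39.8.
Codon 5 (Asp): best is GAU at 38.1.
Codon 6 (Ile): best is AUA at 28.0.

GCU GAU GAA CUG GAU AUA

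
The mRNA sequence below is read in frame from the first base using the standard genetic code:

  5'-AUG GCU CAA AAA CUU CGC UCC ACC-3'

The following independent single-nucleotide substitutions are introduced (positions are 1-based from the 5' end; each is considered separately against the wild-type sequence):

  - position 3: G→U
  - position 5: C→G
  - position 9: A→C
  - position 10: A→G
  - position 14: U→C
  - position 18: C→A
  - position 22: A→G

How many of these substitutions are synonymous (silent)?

Codon 1: AUG (Met) → AUU (Ile) — missense.
Codon 2: GCU (Ala) → GGU (Gly) — missense.
Codon 3: CAA (Gln) → CAC (His) — missense.
Codon 4: AAA (Lys) → GAA (Glu) — missense.
Codon 5: CUU (Leu) → CCU (Pro) — missense.
Codon 6: CGC (Arg) → CGA (Arg) — synonymous.
Codon 8: ACC (Thr) → GCC (Ala) — missense.
Synonymous: 1 of 7.

1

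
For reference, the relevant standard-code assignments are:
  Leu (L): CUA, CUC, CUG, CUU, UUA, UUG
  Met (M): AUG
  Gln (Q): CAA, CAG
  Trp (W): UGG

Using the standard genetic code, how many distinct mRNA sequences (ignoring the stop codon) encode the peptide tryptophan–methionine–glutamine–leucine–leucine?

72

Trp: 1 codon.
Met: 1 codon.
Gln: 2 codons.
Leu: 6 codons.
Leu: 6 codons.
1 × 1 × 2 × 6 × 6 = 72.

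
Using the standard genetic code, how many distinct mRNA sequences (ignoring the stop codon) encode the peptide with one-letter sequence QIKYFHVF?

768

Gln: 2 codons.
Ile: 3 codons.
Lys: 2 codons.
Tyr: 2 codons.
Phe: 2 codons.
His: 2 codons.
Val: 4 codons.
Phe: 2 codons.
2 × 3 × 2 × 2 × 2 × 2 × 4 × 2 = 768.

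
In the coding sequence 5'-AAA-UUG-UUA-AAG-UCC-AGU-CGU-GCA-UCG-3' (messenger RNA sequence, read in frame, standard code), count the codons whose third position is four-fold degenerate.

Codon 1 AAA (Lys): third position 2-fold.
Codon 2 UUG (Leu): third position 2-fold.
Codon 3 UUA (Leu): third position 2-fold.
Codon 4 AAG (Lys): third position 2-fold.
Codon 5 UCC (Ser): third position 4-fold.
Codon 6 AGU (Ser): third position 2-fold.
Codon 7 CGU (Arg): third position 4-fold.
Codon 8 GCA (Ala): third position 4-fold.
Codon 9 UCG (Ser): third position 4-fold.
Four-fold degenerate third positions: 4.

4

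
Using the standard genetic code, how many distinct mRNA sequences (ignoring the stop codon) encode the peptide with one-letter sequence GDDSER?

Gly: 4 codons.
Asp: 2 codons.
Asp: 2 codons.
Ser: 6 codons.
Glu: 2 codons.
Arg: 6 codons.
4 × 2 × 2 × 6 × 2 × 6 = 1152.

1152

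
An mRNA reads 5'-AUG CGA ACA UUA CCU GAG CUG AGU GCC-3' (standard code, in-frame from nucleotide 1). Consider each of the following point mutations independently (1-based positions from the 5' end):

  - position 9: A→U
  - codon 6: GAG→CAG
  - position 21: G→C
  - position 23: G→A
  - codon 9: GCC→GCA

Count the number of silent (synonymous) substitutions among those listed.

Codon 3: ACA (Thr) → ACU (Thr) — synonymous.
Codon 6: GAG (Glu) → CAG (Gln) — missense.
Codon 7: CUG (Leu) → CUC (Leu) — synonymous.
Codon 8: AGU (Ser) → AAU (Asn) — missense.
Codon 9: GCC (Ala) → GCA (Ala) — synonymous.
Synonymous: 3 of 5.

3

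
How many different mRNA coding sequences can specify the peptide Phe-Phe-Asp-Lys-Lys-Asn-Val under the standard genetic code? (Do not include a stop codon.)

Phe: 2 codons.
Phe: 2 codons.
Asp: 2 codons.
Lys: 2 codons.
Lys: 2 codons.
Asn: 2 codons.
Val: 4 codons.
2 × 2 × 2 × 2 × 2 × 2 × 4 = 256.

256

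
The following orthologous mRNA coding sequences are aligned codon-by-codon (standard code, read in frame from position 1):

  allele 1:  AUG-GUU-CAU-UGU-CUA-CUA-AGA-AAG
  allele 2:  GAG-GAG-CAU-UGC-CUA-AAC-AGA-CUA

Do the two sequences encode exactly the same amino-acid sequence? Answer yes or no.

Codon 1: AUG Met / GAG Glu — nonsynonymous.
Codon 2: GUU Val / GAG Glu — nonsynonymous.
Codon 3: CAU His / CAU His — identical.
Codon 4: UGU Cys / UGC Cys — synonymous.
Codon 5: CUA Leu / CUA Leu — identical.
Codon 6: CUA Leu / AAC Asn — nonsynonymous.
Codon 7: AGA Arg / AGA Arg — identical.
Codon 8: AAG Lys / CUA Leu — nonsynonymous.
Nonsynonymous differences: 4 → different protein.

no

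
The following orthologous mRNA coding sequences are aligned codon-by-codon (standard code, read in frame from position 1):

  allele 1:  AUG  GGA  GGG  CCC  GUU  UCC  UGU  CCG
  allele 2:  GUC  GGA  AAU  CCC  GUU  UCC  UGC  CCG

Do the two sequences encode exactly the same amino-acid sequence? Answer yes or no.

no

Codon 1: AUG Met / GUC Val — nonsynonymous.
Codon 2: GGA Gly / GGA Gly — identical.
Codon 3: GGG Gly / AAU Asn — nonsynonymous.
Codon 4: CCC Pro / CCC Pro — identical.
Codon 5: GUU Val / GUU Val — identical.
Codon 6: UCC Ser / UCC Ser — identical.
Codon 7: UGU Cys / UGC Cys — synonymous.
Codon 8: CCG Pro / CCG Pro — identical.
Nonsynonymous differences: 2 → different protein.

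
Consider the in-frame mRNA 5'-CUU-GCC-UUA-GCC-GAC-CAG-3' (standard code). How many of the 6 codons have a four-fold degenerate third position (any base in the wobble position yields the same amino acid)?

Codon 1 CUU (Leu): third position 4-fold.
Codon 2 GCC (Ala): third position 4-fold.
Codon 3 UUA (Leu): third position 2-fold.
Codon 4 GCC (Ala): third position 4-fold.
Codon 5 GAC (Asp): third position 2-fold.
Codon 6 CAG (Gln): third position 2-fold.
Four-fold degenerate third positions: 3.

3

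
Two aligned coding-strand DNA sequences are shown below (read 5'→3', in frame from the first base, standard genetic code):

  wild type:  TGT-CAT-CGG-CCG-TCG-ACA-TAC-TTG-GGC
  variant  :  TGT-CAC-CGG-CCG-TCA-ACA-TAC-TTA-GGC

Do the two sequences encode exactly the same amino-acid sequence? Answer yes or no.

Codon 1: TGT Cys / TGT Cys — identical.
Codon 2: CAT His / CAC His — synonymous.
Codon 3: CGG Arg / CGG Arg — identical.
Codon 4: CCG Pro / CCG Pro — identical.
Codon 5: TCG Ser / TCA Ser — synonymous.
Codon 6: ACA Thr / ACA Thr — identical.
Codon 7: TAC Tyr / TAC Tyr — identical.
Codon 8: TTG Leu / TTA Leu — synonymous.
Codon 9: GGC Gly / GGC Gly — identical.
Nonsynonymous differences: 0 → same protein.

yes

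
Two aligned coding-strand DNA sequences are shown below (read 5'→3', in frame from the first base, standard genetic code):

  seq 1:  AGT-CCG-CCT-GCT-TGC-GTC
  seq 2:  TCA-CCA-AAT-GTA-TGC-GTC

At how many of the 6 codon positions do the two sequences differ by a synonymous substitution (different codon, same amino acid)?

Codon 1: AGT Ser / TCA Ser — synonymous.
Codon 2: CCG Pro / CCA Pro — synonymous.
Codon 3: CCT Pro / AAT Asn — nonsynonymous.
Codon 4: GCT Ala / GTA Val — nonsynonymous.
Codon 5: TGC Cys / TGC Cys — identical.
Codon 6: GTC Val / GTC Val — identical.
Synonymous differences: 2.

2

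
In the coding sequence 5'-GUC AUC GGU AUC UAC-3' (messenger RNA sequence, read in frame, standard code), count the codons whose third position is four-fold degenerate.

2

Codon 1 GUC (Val): third position 4-fold.
Codon 2 AUC (Ile): third position 3-fold.
Codon 3 GGU (Gly): third position 4-fold.
Codon 4 AUC (Ile): third position 3-fold.
Codon 5 UAC (Tyr): third position 2-fold.
Four-fold degenerate third positions: 2.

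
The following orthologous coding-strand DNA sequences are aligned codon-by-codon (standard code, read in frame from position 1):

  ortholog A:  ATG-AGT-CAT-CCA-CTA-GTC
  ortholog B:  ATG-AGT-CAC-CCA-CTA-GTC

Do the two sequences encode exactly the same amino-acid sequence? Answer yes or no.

yes

Codon 1: ATG Met / ATG Met — identical.
Codon 2: AGT Ser / AGT Ser — identical.
Codon 3: CAT His / CAC His — synonymous.
Codon 4: CCA Pro / CCA Pro — identical.
Codon 5: CTA Leu / CTA Leu — identical.
Codon 6: GTC Val / GTC Val — identical.
Nonsynonymous differences: 0 → same protein.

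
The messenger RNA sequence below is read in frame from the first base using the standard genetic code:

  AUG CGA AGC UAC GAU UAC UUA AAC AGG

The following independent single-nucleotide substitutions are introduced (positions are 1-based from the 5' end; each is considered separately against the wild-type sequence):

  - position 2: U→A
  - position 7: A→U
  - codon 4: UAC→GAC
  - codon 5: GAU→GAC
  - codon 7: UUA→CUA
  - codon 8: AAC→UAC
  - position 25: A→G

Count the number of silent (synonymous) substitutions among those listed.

Codon 1: AUG (Met) → AAG (Lys) — missense.
Codon 3: AGC (Ser) → UGC (Cys) — missense.
Codon 4: UAC (Tyr) → GAC (Asp) — missense.
Codon 5: GAU (Asp) → GAC (Asp) — synonymous.
Codon 7: UUA (Leu) → CUA (Leu) — synonymous.
Codon 8: AAC (Asn) → UAC (Tyr) — missense.
Codon 9: AGG (Arg) → GGG (Gly) — missense.
Synonymous: 2 of 7.

2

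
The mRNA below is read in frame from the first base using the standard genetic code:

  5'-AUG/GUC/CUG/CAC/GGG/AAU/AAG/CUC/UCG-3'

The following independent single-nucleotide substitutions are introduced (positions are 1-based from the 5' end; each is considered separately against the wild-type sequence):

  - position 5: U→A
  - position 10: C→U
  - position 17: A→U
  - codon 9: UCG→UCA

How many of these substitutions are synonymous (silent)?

1

Codon 2: GUC (Val) → GAC (Asp) — missense.
Codon 4: CAC (His) → UAC (Tyr) — missense.
Codon 6: AAU (Asn) → AUU (Ile) — missense.
Codon 9: UCG (Ser) → UCA (Ser) — synonymous.
Synonymous: 1 of 4.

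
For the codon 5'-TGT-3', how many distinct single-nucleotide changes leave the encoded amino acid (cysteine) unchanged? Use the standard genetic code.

Position 1: none → 0 synonymous.
Position 2: none → 0 synonymous.
Position 3: TGC → 1 synonymous.
Total: 0 + 0 + 1 = 1.

1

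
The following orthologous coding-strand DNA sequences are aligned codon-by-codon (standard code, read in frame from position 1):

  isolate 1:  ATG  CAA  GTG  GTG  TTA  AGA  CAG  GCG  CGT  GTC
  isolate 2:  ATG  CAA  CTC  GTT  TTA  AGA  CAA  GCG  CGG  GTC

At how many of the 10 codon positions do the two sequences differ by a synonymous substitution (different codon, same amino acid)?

Codon 1: ATG Met / ATG Met — identical.
Codon 2: CAA Gln / CAA Gln — identical.
Codon 3: GTG Val / CTC Leu — nonsynonymous.
Codon 4: GTG Val / GTT Val — synonymous.
Codon 5: TTA Leu / TTA Leu — identical.
Codon 6: AGA Arg / AGA Arg — identical.
Codon 7: CAG Gln / CAA Gln — synonymous.
Codon 8: GCG Ala / GCG Ala — identical.
Codon 9: CGT Arg / CGG Arg — synonymous.
Codon 10: GTC Val / GTC Val — identical.
Synonymous differences: 3.

3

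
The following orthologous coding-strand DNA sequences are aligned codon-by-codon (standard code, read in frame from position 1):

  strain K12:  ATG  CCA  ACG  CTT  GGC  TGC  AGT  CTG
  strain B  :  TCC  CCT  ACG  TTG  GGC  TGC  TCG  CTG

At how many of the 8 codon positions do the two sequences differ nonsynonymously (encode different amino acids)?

1

Codon 1: ATG Met / TCC Ser — nonsynonymous.
Codon 2: CCA Pro / CCT Pro — synonymous.
Codon 3: ACG Thr / ACG Thr — identical.
Codon 4: CTT Leu / TTG Leu — synonymous.
Codon 5: GGC Gly / GGC Gly — identical.
Codon 6: TGC Cys / TGC Cys — identical.
Codon 7: AGT Ser / TCG Ser — synonymous.
Codon 8: CTG Leu / CTG Leu — identical.
Nonsynonymous differences: 1.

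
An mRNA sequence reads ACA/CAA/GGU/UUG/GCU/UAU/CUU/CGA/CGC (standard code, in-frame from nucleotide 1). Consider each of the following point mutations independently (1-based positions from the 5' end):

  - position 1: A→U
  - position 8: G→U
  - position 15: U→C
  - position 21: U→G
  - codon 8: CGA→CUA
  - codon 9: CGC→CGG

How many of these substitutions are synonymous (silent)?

3

Codon 1: ACA (Thr) → UCA (Ser) — missense.
Codon 3: GGU (Gly) → GUU (Val) — missense.
Codon 5: GCU (Ala) → GCC (Ala) — synonymous.
Codon 7: CUU (Leu) → CUG (Leu) — synonymous.
Codon 8: CGA (Arg) → CUA (Leu) — missense.
Codon 9: CGC (Arg) → CGG (Arg) — synonymous.
Synonymous: 3 of 6.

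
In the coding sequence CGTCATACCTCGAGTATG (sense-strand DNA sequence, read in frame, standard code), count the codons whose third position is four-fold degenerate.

3

Codon 1 CGT (Arg): third position 4-fold.
Codon 2 CAT (His): third position 2-fold.
Codon 3 ACC (Thr): third position 4-fold.
Codon 4 TCG (Ser): third position 4-fold.
Codon 5 AGT (Ser): third position 2-fold.
Codon 6 ATG (Met): third position 1-fold.
Four-fold degenerate third positions: 3.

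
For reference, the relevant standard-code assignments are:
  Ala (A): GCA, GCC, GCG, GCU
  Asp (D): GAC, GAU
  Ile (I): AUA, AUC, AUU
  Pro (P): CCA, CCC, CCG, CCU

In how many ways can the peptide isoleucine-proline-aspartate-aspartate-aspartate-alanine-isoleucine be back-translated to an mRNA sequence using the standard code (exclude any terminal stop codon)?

1152

Ile: 3 codons.
Pro: 4 codons.
Asp: 2 codons.
Asp: 2 codons.
Asp: 2 codons.
Ala: 4 codons.
Ile: 3 codons.
3 × 4 × 2 × 2 × 2 × 4 × 3 = 1152.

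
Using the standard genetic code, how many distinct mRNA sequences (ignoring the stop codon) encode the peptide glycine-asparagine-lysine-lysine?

32

Gly: 4 codons.
Asn: 2 codons.
Lys: 2 codons.
Lys: 2 codons.
4 × 2 × 2 × 2 = 32.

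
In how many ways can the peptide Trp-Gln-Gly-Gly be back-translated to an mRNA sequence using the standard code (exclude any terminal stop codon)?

32

Trp: 1 codon.
Gln: 2 codons.
Gly: 4 codons.
Gly: 4 codons.
1 × 2 × 4 × 4 = 32.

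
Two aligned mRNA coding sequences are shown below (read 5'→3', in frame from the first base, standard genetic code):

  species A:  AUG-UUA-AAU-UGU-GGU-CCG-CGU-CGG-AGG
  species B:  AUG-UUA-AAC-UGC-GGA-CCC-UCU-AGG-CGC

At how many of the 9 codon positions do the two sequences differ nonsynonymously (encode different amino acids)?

1

Codon 1: AUG Met / AUG Met — identical.
Codon 2: UUA Leu / UUA Leu — identical.
Codon 3: AAU Asn / AAC Asn — synonymous.
Codon 4: UGU Cys / UGC Cys — synonymous.
Codon 5: GGU Gly / GGA Gly — synonymous.
Codon 6: CCG Pro / CCC Pro — synonymous.
Codon 7: CGU Arg / UCU Ser — nonsynonymous.
Codon 8: CGG Arg / AGG Arg — synonymous.
Codon 9: AGG Arg / CGC Arg — synonymous.
Nonsynonymous differences: 1.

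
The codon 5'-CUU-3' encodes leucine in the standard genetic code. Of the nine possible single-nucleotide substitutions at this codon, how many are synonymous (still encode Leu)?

Position 1: none → 0 synonymous.
Position 2: none → 0 synonymous.
Position 3: CUC, CUA, CUG → 3 synonymous.
Total: 0 + 0 + 3 = 3.

3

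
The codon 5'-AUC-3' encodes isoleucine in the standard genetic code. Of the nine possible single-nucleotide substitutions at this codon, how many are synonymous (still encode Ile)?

Position 1: none → 0 synonymous.
Position 2: none → 0 synonymous.
Position 3: AUU, AUA → 2 synonymous.
Total: 0 + 0 + 2 = 2.

2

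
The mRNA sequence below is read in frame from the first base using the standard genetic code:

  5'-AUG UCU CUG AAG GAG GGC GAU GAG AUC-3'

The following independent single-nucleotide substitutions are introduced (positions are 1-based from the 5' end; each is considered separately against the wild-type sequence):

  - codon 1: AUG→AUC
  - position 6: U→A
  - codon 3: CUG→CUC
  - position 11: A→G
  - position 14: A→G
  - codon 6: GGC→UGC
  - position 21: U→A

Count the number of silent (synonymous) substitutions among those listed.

2

Codon 1: AUG (Met) → AUC (Ile) — missense.
Codon 2: UCU (Ser) → UCA (Ser) — synonymous.
Codon 3: CUG (Leu) → CUC (Leu) — synonymous.
Codon 4: AAG (Lys) → AGG (Arg) — missense.
Codon 5: GAG (Glu) → GGG (Gly) — missense.
Codon 6: GGC (Gly) → UGC (Cys) — missense.
Codon 7: GAU (Asp) → GAA (Glu) — missense.
Synonymous: 2 of 7.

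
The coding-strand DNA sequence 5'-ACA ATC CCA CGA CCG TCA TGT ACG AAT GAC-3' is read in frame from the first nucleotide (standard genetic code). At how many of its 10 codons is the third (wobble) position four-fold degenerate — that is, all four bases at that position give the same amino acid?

Codon 1 ACA (Thr): third position 4-fold.
Codon 2 ATC (Ile): third position 3-fold.
Codon 3 CCA (Pro): third position 4-fold.
Codon 4 CGA (Arg): third position 4-fold.
Codon 5 CCG (Pro): third position 4-fold.
Codon 6 TCA (Ser): third position 4-fold.
Codon 7 TGT (Cys): third position 2-fold.
Codon 8 ACG (Thr): third position 4-fold.
Codon 9 AAT (Asn): third position 2-fold.
Codon 10 GAC (Asp): third position 2-fold.
Four-fold degenerate third positions: 6.

6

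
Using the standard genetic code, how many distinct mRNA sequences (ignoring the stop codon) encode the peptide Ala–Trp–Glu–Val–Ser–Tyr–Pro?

Ala: 4 codons.
Trp: 1 codon.
Glu: 2 codons.
Val: 4 codons.
Ser: 6 codons.
Tyr: 2 codons.
Pro: 4 codons.
4 × 1 × 2 × 4 × 6 × 2 × 4 = 1536.

1536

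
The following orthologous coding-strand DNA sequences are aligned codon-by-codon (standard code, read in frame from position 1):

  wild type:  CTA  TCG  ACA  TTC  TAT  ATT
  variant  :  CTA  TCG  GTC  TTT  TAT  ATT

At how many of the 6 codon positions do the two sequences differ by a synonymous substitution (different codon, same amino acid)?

1

Codon 1: CTA Leu / CTA Leu — identical.
Codon 2: TCG Ser / TCG Ser — identical.
Codon 3: ACA Thr / GTC Val — nonsynonymous.
Codon 4: TTC Phe / TTT Phe — synonymous.
Codon 5: TAT Tyr / TAT Tyr — identical.
Codon 6: ATT Ile / ATT Ile — identical.
Synonymous differences: 1.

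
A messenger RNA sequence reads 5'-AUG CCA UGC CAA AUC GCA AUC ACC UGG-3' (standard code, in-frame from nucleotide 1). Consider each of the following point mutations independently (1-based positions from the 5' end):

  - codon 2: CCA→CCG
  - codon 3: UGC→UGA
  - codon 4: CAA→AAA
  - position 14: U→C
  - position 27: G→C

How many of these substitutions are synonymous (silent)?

1

Codon 2: CCA (Pro) → CCG (Pro) — synonymous.
Codon 3: UGC (Cys) → UGA (Stop) — nonsense.
Codon 4: CAA (Gln) → AAA (Lys) — missense.
Codon 5: AUC (Ile) → ACC (Thr) — missense.
Codon 9: UGG (Trp) → UGC (Cys) — missense.
Synonymous: 1 of 5.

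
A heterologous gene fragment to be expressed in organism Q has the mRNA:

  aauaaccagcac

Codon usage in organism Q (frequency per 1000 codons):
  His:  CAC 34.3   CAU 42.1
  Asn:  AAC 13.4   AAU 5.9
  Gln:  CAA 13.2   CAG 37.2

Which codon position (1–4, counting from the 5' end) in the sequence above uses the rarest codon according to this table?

1

Codon 1 AAU (Asn): 5.9 per 1000.
Codon 2 AAC (Asn): 13.4 per 1000.
Codon 3 CAG (Gln): 37.2 per 1000.
Codon 4 CAC (His): 34.3 per 1000.
Lowest frequency is 5.9 at codon 1.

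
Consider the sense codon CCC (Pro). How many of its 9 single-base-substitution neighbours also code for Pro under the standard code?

3

Position 1: none → 0 synonymous.
Position 2: none → 0 synonymous.
Position 3: CCT, CCA, CCG → 3 synonymous.
Total: 0 + 0 + 3 = 3.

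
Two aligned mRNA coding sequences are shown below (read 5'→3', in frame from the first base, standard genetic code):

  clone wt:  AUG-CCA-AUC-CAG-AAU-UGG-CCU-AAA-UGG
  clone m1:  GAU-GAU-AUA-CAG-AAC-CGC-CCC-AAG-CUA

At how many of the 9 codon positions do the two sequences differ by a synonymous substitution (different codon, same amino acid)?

4

Codon 1: AUG Met / GAU Asp — nonsynonymous.
Codon 2: CCA Pro / GAU Asp — nonsynonymous.
Codon 3: AUC Ile / AUA Ile — synonymous.
Codon 4: CAG Gln / CAG Gln — identical.
Codon 5: AAU Asn / AAC Asn — synonymous.
Codon 6: UGG Trp / CGC Arg — nonsynonymous.
Codon 7: CCU Pro / CCC Pro — synonymous.
Codon 8: AAA Lys / AAG Lys — synonymous.
Codon 9: UGG Trp / CUA Leu — nonsynonymous.
Synonymous differences: 4.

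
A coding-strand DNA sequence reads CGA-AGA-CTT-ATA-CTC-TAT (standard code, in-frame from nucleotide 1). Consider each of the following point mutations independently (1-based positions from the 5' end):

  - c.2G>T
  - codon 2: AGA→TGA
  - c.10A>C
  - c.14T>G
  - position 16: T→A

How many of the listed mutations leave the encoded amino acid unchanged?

0

Codon 1: CGA (Arg) → CTA (Leu) — missense.
Codon 2: AGA (Arg) → TGA (Stop) — nonsense.
Codon 4: ATA (Ile) → CTA (Leu) — missense.
Codon 5: CTC (Leu) → CGC (Arg) — missense.
Codon 6: TAT (Tyr) → AAT (Asn) — missense.
Synonymous: 0 of 5.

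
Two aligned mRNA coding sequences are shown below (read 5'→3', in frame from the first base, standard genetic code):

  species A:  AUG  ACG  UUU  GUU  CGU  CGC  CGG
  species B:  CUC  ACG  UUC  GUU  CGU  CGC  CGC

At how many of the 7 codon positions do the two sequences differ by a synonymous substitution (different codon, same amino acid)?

2

Codon 1: AUG Met / CUC Leu — nonsynonymous.
Codon 2: ACG Thr / ACG Thr — identical.
Codon 3: UUU Phe / UUC Phe — synonymous.
Codon 4: GUU Val / GUU Val — identical.
Codon 5: CGU Arg / CGU Arg — identical.
Codon 6: CGC Arg / CGC Arg — identical.
Codon 7: CGG Arg / CGC Arg — synonymous.
Synonymous differences: 2.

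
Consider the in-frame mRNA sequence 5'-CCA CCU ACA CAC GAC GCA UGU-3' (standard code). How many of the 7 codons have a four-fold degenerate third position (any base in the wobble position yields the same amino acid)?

4

Codon 1 CCA (Pro): third position 4-fold.
Codon 2 CCU (Pro): third position 4-fold.
Codon 3 ACA (Thr): third position 4-fold.
Codon 4 CAC (His): third position 2-fold.
Codon 5 GAC (Asp): third position 2-fold.
Codon 6 GCA (Ala): third position 4-fold.
Codon 7 UGU (Cys): third position 2-fold.
Four-fold degenerate third positions: 4.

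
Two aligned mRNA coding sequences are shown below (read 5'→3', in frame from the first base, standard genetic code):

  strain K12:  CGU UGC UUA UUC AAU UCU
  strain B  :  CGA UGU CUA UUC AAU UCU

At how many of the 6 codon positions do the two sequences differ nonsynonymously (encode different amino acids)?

0

Codon 1: CGU Arg / CGA Arg — synonymous.
Codon 2: UGC Cys / UGU Cys — synonymous.
Codon 3: UUA Leu / CUA Leu — synonymous.
Codon 4: UUC Phe / UUC Phe — identical.
Codon 5: AAU Asn / AAU Asn — identical.
Codon 6: UCU Ser / UCU Ser — identical.
Nonsynonymous differences: 0.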